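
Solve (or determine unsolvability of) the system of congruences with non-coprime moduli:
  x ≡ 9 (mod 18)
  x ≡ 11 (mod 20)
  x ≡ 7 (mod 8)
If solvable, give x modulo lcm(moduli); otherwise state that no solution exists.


Moduli 18, 20, 8 are not pairwise coprime, so CRT works modulo lcm(m_i) when all pairwise compatibility conditions hold.
Pairwise compatibility: gcd(m_i, m_j) must divide a_i - a_j for every pair.
Merge one congruence at a time:
  Start: x ≡ 9 (mod 18).
  Combine with x ≡ 11 (mod 20): gcd(18, 20) = 2; 11 - 9 = 2, which IS divisible by 2, so compatible.
    Write x = 9 + 18·t and substitute into x ≡ 11 (mod 20): 18·t ≡ 11 − 9 = 2 (mod 20).
    Divide the congruence (and modulus) by g = 2: 9·t ≡ 1 (mod 10).
    The inverse of 9 mod 10 is 9 (since 9·9 = 81 = 8·10 + 1), so t ≡ 9·1 = 9 ≡ 9 (mod 10).
    Then x = 9 + 18·9 = 171, valid modulo lcm(18, 20) = 180: x ≡ 171 (mod 180).
  Combine with x ≡ 7 (mod 8): gcd(180, 8) = 4; 7 - 171 = -164, which IS divisible by 4, so compatible.
    Write x = 171 + 180·t and substitute into x ≡ 7 (mod 8): 180·t ≡ 7 − 171 = -164 (mod 8).
    Divide the congruence (and modulus) by g = 4: 45·t ≡ -41 (mod 2).
    Reduce coefficients mod 2: 1·t ≡ 1 (mod 2).
    So t ≡ 1 (mod 2).
    Then x = 171 + 180·1 = 351, valid modulo lcm(180, 8) = 360: x ≡ 351 (mod 360).
Verify: 351 mod 18 = 9, 351 mod 20 = 11, 351 mod 8 = 7.

x ≡ 351 (mod 360).


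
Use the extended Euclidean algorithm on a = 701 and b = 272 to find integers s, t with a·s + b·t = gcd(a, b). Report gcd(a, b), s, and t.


Euclidean algorithm on (701, 272) — divide until remainder is 0:
  701 = 2 · 272 + 157
  272 = 1 · 157 + 115
  157 = 1 · 115 + 42
  115 = 2 · 42 + 31
  42 = 1 · 31 + 11
  31 = 2 · 11 + 9
  11 = 1 · 9 + 2
  9 = 4 · 2 + 1
  2 = 2 · 1 + 0
gcd(701, 272) = 1.
Track Bezout coefficients alongside the remainders: start with r₀ = 701 = a·1 + b·0 (s = 1, t = 0) and r₁ = 272 = a·0 + b·1 (s = 0, t = 1); each new remainder r_{k+1} = r_{k-1} − q_k·r_k inherits s_{k+1} = s_{k-1} − q_k·s_k, t_{k+1} = t_{k-1} − q_k·t_k, so r_k = a·s_k + b·t_k at every step:
  q = 2: r = 157, s = 1 − 2·0 = 1, t = 0 − 2·1 = -2  (check: 701·1 + 272·(-2) = 157)
  q = 1: r = 115, s = 0 − 1·1 = -1, t = 1 − 1·(-2) = 3  (check: 701·(-1) + 272·3 = 115)
  q = 1: r = 42, s = 1 − 1·(-1) = 2, t = -2 − 1·3 = -5  (check: 701·2 + 272·(-5) = 42)
  q = 2: r = 31, s = -1 − 2·2 = -5, t = 3 − 2·(-5) = 13  (check: 701·(-5) + 272·13 = 31)
  q = 1: r = 11, s = 2 − 1·(-5) = 7, t = -5 − 1·13 = -18  (check: 701·7 + 272·(-18) = 11)
  q = 2: r = 9, s = -5 − 2·7 = -19, t = 13 − 2·(-18) = 49  (check: 701·(-19) + 272·49 = 9)
  q = 1: r = 2, s = 7 − 1·(-19) = 26, t = -18 − 1·49 = -67  (check: 701·26 + 272·(-67) = 2)
  q = 4: r = 1, s = -19 − 4·26 = -123, t = 49 − 4·(-67) = 317  (check: 701·(-123) + 272·317 = 1)
The row with r = 1 (the gcd) gives the Bezout coefficients s = -123, t = 317.
Result: 701 · (-123) + 272 · (317) = 1.

gcd(701, 272) = 1; s = -123, t = 317 (check: 701·(-123) + 272·317 = 1).


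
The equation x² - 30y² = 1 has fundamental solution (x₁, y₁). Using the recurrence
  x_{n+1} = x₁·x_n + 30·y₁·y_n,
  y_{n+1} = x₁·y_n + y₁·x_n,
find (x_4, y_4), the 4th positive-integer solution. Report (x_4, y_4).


Step 1: Find the fundamental solution (x₁, y₁) of x² - 30y² = 1.
  Expand √30 as a continued fraction. a₀ = ⌊√30⌋ = 5; iterate m_{k+1} = d_k·a_k − m_k, d_{k+1} = (30 − m_{k+1}²)/d_k, a_{k+1} = ⌊(a₀ + m_{k+1})/d_{k+1}⌋ (starting m₀ = 0, d₀ = 1), with convergents p_k = a_k·p_{k-1} + p_{k-2}, q_k = a_k·q_{k-1} + q_{k-2} (p₋₁ = 1, q₋₁ = 0):
  k = 0: a₀ = 5; p₀/q₀ = 5/1; p₀² − 30·q₀² = 25 − 30 = -5.
  k = 1: m = 5, d = 5, a = ⌊(5 + 5)/5⌋ = 2; p/q = (2·5 + 1)/(2·1 + 0) = 11/2; p² − 30·q² = 121 − 120 = 1.
  The first convergent with p² − 30·q² = 1 gives the fundamental solution (x₁, y₁) = (11, 2).
Step 2: Apply the recurrence (x_{n+1}, y_{n+1}) = (x₁x_n + 30y₁y_n, x₁y_n + y₁x_n) repeatedly.
  From (x_1, y_1) = (11, 2): x_2 = 11·11 + 30·2·2 = 241; y_2 = 11·2 + 2·11 = 44.
  From (x_2, y_2) = (241, 44): x_3 = 11·241 + 30·2·44 = 5291; y_3 = 11·44 + 2·241 = 966.
  From (x_3, y_3) = (5291, 966): x_4 = 11·5291 + 30·2·966 = 116161; y_4 = 11·966 + 2·5291 = 21208.
Step 3: Verify x_4² - 30·y_4² = 13493377921 - 13493377920 = 1 (should be 1). ✓

(x_1, y_1) = (11, 2); (x_4, y_4) = (116161, 21208).


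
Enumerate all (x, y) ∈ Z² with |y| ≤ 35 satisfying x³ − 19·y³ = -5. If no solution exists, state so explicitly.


The equation is x³ - 19y³ = -5. For fixed y, x³ = 19·y³ − 5, so a solution requires the RHS to be a perfect cube.
Strategy: iterate y from -35 to 35, compute RHS = 19·y³ − 5, and check whether it is a (positive or negative) perfect cube.
Check small values of y:
  y = 0: RHS = -5 is not a perfect cube.
  y = 1: RHS = 14 is not a perfect cube.
  y = -1: RHS = -24 is not a perfect cube.
  y = 2: RHS = 147 is not a perfect cube.
  y = -2: RHS = -157 is not a perfect cube.
  y = 3: RHS = 508 is not a perfect cube.
  y = -3: RHS = -518 is not a perfect cube.
Continuing the search up to |y| = 35 finds no solutions either.
No (x, y) in the scanned range satisfies the equation.

No integer solutions with |y| ≤ 35.


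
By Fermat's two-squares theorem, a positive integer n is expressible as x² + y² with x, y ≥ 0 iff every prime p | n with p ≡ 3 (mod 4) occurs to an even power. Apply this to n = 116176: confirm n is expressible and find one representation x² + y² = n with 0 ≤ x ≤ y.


Step 1: Factor n = 116176 = 2^4 · 53 · 137.
Step 2: Check the mod-4 condition on each prime factor: 2 = 2 (special); 53 ≡ 1 (mod 4), exponent 1; 137 ≡ 1 (mod 4), exponent 1.
All primes ≡ 3 (mod 4) appear to even exponent (or don't appear), so by the two-squares theorem n IS expressible as a sum of two squares.
Step 3: Build a representation. Group n = k² · m with k = 4 and m = 53 · 137 = 7261 (a product of primes ≡ 1 (mod 4)); a representation of m scales to one of n via (k·x)² + (k·y)² = k²(x² + y²). Each prime p ≡ 1 (mod 4) is itself a sum of two squares; find a² by testing p − a² for a perfect square:
  53: 53 − 1² = 52, 53 − 2² = 49 = 7² ⇒ 53 = 2² + 7².
  137: 137 − 1² = 136, 137 − 2² = 133, 137 − 3² = 128, 137 − 4² = 121 = 11² ⇒ 137 = 4² + 11².
  Combine using the Brahmagupta–Fibonacci identity (a² + b²)(c² + d²) = (ac − bd)² + (ad + bc)² = (ac + bd)² + (ad − bc)²:
  53 · 137 = 7261: from (2² + 7²)(4² + 11²), take (2·4 − 7·11, 2·11 + 7·4) = (8 − 77, 22 + 28) = (-69, 50); dropping signs (only squares matter) gives (69, 50); check 69² + 50² = 4761 + 2500 = 7261 ✓.
  Scale by k = 4: (4·69, 4·50) = (276, 200).
Step 4: Order so x ≤ y and verify: 200² + 276² = 40000 + 76176 = 116176 = n. ✓

n = 116176 = 200² + 276² (one valid representation with x ≤ y).


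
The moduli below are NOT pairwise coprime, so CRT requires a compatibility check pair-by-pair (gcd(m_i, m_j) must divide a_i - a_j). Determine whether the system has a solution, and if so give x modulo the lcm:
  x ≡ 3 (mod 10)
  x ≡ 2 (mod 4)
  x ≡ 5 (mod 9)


Moduli 10, 4, 9 are not pairwise coprime, so CRT works modulo lcm(m_i) when all pairwise compatibility conditions hold.
Pairwise compatibility: gcd(m_i, m_j) must divide a_i - a_j for every pair.
Merge one congruence at a time:
  Start: x ≡ 3 (mod 10).
  Combine with x ≡ 2 (mod 4): gcd(10, 4) = 2, and 2 - 3 = -1 is NOT divisible by 2.
    ⇒ system is inconsistent (no integer solution).

No solution (the system is inconsistent).


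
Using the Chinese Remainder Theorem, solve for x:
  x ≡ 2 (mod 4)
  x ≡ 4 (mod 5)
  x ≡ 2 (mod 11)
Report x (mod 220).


Moduli 4, 5, 11 are pairwise coprime; by CRT there is a unique solution modulo M = 4 · 5 · 11 = 220.
Solve pairwise, accumulating the modulus:
  Start with x ≡ 2 (mod 4).
  Combine with x ≡ 4 (mod 5): since gcd(4, 5) = 1, we get a unique residue mod 20.
    Write x = 2 + 4·t and substitute into x ≡ 4 (mod 5): 4·t ≡ 4 − 2 = 2 (mod 5).
    The inverse of 4 mod 5 is 4 (since 4·4 = 16 = 3·5 + 1), so t ≡ 4·2 = 8 ≡ 3 (mod 5).
    Then x = 2 + 4·3 = 14, valid modulo lcm(4, 5) = 20: x ≡ 14 (mod 20).
  Combine with x ≡ 2 (mod 11): since gcd(20, 11) = 1, we get a unique residue mod 220.
    Write x = 14 + 20·t and substitute into x ≡ 2 (mod 11): 20·t ≡ 2 − 14 = -12 (mod 11).
    Reduce coefficients mod 11: 9·t ≡ 10 (mod 11).
    The inverse of 9 mod 11 is 5 (since 9·5 = 45 = 4·11 + 1), so t ≡ 5·10 = 50 ≡ 6 (mod 11).
    Then x = 14 + 20·6 = 134, valid modulo lcm(20, 11) = 220: x ≡ 134 (mod 220).
Verify: 134 mod 4 = 2 ✓, 134 mod 5 = 4 ✓, 134 mod 11 = 2 ✓.

x ≡ 134 (mod 220).


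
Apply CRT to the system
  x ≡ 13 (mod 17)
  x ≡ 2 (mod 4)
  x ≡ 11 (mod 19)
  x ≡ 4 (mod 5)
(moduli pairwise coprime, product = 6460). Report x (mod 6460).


Product of moduli M = 17 · 4 · 19 · 5 = 6460.
Merge one congruence at a time:
  Start: x ≡ 13 (mod 17).
  Combine with x ≡ 2 (mod 4); new modulus lcm = 68.
    Write x = 13 + 17·t and substitute into x ≡ 2 (mod 4): 17·t ≡ 2 − 13 = -11 (mod 4).
    Reduce coefficients mod 4: 1·t ≡ 1 (mod 4).
    So t ≡ 1 (mod 4).
    Then x = 13 + 17·1 = 30, valid modulo lcm(17, 4) = 68: x ≡ 30 (mod 68).
  Combine with x ≡ 11 (mod 19); new modulus lcm = 1292.
    Write x = 30 + 68·t and substitute into x ≡ 11 (mod 19): 68·t ≡ 11 − 30 = -19 (mod 19).
    Reduce coefficients mod 19: 11·t ≡ 0 (mod 19).
    The inverse of 11 mod 19 is 7 (since 11·7 = 77 = 4·19 + 1), so t ≡ 7·0 = 0 ≡ 0 (mod 19).
    Then x = 30 + 68·0 = 30, valid modulo lcm(68, 19) = 1292: x ≡ 30 (mod 1292).
  Combine with x ≡ 4 (mod 5); new modulus lcm = 6460.
    Write x = 30 + 1292·t and substitute into x ≡ 4 (mod 5): 1292·t ≡ 4 − 30 = -26 (mod 5).
    Reduce coefficients mod 5: 2·t ≡ 4 (mod 5).
    The inverse of 2 mod 5 is 3 (since 2·3 = 6 = 1·5 + 1), so t ≡ 3·4 = 12 ≡ 2 (mod 5).
    Then x = 30 + 1292·2 = 2614, valid modulo lcm(1292, 5) = 6460: x ≡ 2614 (mod 6460).
Verify against each original: 2614 mod 17 = 13, 2614 mod 4 = 2, 2614 mod 19 = 11, 2614 mod 5 = 4.

x ≡ 2614 (mod 6460).


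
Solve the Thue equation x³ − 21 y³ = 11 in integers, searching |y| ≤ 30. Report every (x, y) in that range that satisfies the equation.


The equation is x³ - 21y³ = 11. For fixed y, x³ = 21·y³ + 11, so a solution requires the RHS to be a perfect cube.
Strategy: iterate y from -30 to 30, compute RHS = 21·y³ + 11, and check whether it is a (positive or negative) perfect cube.
Check small values of y:
  y = 0: RHS = 11 is not a perfect cube.
  y = 1: RHS = 32 is not a perfect cube.
  y = -1: RHS = -10 is not a perfect cube.
  y = 2: RHS = 179 is not a perfect cube.
  y = -2: RHS = -157 is not a perfect cube.
  y = 3: RHS = 578 is not a perfect cube.
  y = -3: RHS = -556 is not a perfect cube.
Continuing the search up to |y| = 30 finds no solutions either.
No (x, y) in the scanned range satisfies the equation.

No integer solutions with |y| ≤ 30.


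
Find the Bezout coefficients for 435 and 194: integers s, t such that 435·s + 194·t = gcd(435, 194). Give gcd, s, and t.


Euclidean algorithm on (435, 194) — divide until remainder is 0:
  435 = 2 · 194 + 47
  194 = 4 · 47 + 6
  47 = 7 · 6 + 5
  6 = 1 · 5 + 1
  5 = 5 · 1 + 0
gcd(435, 194) = 1.
Track Bezout coefficients alongside the remainders: start with r₀ = 435 = a·1 + b·0 (s = 1, t = 0) and r₁ = 194 = a·0 + b·1 (s = 0, t = 1); each new remainder r_{k+1} = r_{k-1} − q_k·r_k inherits s_{k+1} = s_{k-1} − q_k·s_k, t_{k+1} = t_{k-1} − q_k·t_k, so r_k = a·s_k + b·t_k at every step:
  q = 2: r = 47, s = 1 − 2·0 = 1, t = 0 − 2·1 = -2  (check: 435·1 + 194·(-2) = 47)
  q = 4: r = 6, s = 0 − 4·1 = -4, t = 1 − 4·(-2) = 9  (check: 435·(-4) + 194·9 = 6)
  q = 7: r = 5, s = 1 − 7·(-4) = 29, t = -2 − 7·9 = -65  (check: 435·29 + 194·(-65) = 5)
  q = 1: r = 1, s = -4 − 1·29 = -33, t = 9 − 1·(-65) = 74  (check: 435·(-33) + 194·74 = 1)
The row with r = 1 (the gcd) gives the Bezout coefficients s = -33, t = 74.
Result: 435 · (-33) + 194 · (74) = 1.

gcd(435, 194) = 1; s = -33, t = 74 (check: 435·(-33) + 194·74 = 1).


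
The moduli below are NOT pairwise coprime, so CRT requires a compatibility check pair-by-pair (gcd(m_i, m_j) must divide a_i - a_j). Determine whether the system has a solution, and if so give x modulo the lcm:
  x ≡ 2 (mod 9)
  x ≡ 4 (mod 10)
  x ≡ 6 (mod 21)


Moduli 9, 10, 21 are not pairwise coprime, so CRT works modulo lcm(m_i) when all pairwise compatibility conditions hold.
Pairwise compatibility: gcd(m_i, m_j) must divide a_i - a_j for every pair.
Merge one congruence at a time:
  Start: x ≡ 2 (mod 9).
  Combine with x ≡ 4 (mod 10): gcd(9, 10) = 1; 4 - 2 = 2, which IS divisible by 1, so compatible.
    Write x = 2 + 9·t and substitute into x ≡ 4 (mod 10): 9·t ≡ 4 − 2 = 2 (mod 10).
    The inverse of 9 mod 10 is 9 (since 9·9 = 81 = 8·10 + 1), so t ≡ 9·2 = 18 ≡ 8 (mod 10).
    Then x = 2 + 9·8 = 74, valid modulo lcm(9, 10) = 90: x ≡ 74 (mod 90).
  Combine with x ≡ 6 (mod 21): gcd(90, 21) = 3, and 6 - 74 = -68 is NOT divisible by 3.
    ⇒ system is inconsistent (no integer solution).

No solution (the system is inconsistent).


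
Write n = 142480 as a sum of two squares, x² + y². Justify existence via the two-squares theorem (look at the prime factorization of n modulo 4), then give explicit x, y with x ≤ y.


Step 1: Factor n = 142480 = 2^4 · 5 · 13 · 137.
Step 2: Check the mod-4 condition on each prime factor: 2 = 2 (special); 5 ≡ 1 (mod 4), exponent 1; 13 ≡ 1 (mod 4), exponent 1; 137 ≡ 1 (mod 4), exponent 1.
All primes ≡ 3 (mod 4) appear to even exponent (or don't appear), so by the two-squares theorem n IS expressible as a sum of two squares.
Step 3: Build a representation. Group n = k² · m with k = 4 and m = 5 · 13 · 137 = 8905 (a product of primes ≡ 1 (mod 4)); a representation of m scales to one of n via (k·x)² + (k·y)² = k²(x² + y²). Each prime p ≡ 1 (mod 4) is itself a sum of two squares; find a² by testing p − a² for a perfect square:
  5: 5 − 1² = 4 = 2² ⇒ 5 = 1² + 2².
  13: 13 − 1² = 12, 13 − 2² = 9 = 3² ⇒ 13 = 2² + 3².
  137: 137 − 1² = 136, 137 − 2² = 133, 137 − 3² = 128, 137 − 4² = 121 = 11² ⇒ 137 = 4² + 11².
  Combine using the Brahmagupta–Fibonacci identity (a² + b²)(c² + d²) = (ac − bd)² + (ad + bc)² = (ac + bd)² + (ad − bc)²:
  5 · 13 = 65: from (1² + 2²)(2² + 3²), take (1·2 − 2·3, 1·3 + 2·2) = (2 − 6, 3 + 4) = (-4, 7); dropping signs (only squares matter) gives (4, 7); check 4² + 7² = 16 + 49 = 65 ✓.
  65 · 137 = 8905: from (4² + 7²)(4² + 11²), take (4·4 − 7·11, 4·11 + 7·4) = (16 − 77, 44 + 28) = (-61, 72); dropping signs (only squares matter) gives (61, 72); check 61² + 72² = 3721 + 5184 = 8905 ✓.
  Scale by k = 4: (4·61, 4·72) = (244, 288).
Step 4: Order so x ≤ y and verify: 244² + 288² = 59536 + 82944 = 142480 = n. ✓

n = 142480 = 244² + 288² (one valid representation with x ≤ y).


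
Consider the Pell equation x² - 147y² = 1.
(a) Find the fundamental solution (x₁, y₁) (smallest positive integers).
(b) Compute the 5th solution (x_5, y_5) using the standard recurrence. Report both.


Step 1: Find the fundamental solution (x₁, y₁) of x² - 147y² = 1.
  Expand √147 as a continued fraction. a₀ = ⌊√147⌋ = 12; iterate m_{k+1} = d_k·a_k − m_k, d_{k+1} = (147 − m_{k+1}²)/d_k, a_{k+1} = ⌊(a₀ + m_{k+1})/d_{k+1}⌋ (starting m₀ = 0, d₀ = 1), with convergents p_k = a_k·p_{k-1} + p_{k-2}, q_k = a_k·q_{k-1} + q_{k-2} (p₋₁ = 1, q₋₁ = 0):
  k = 0: a₀ = 12; p₀/q₀ = 12/1; p₀² − 147·q₀² = 144 − 147 = -3.
  k = 1: m = 12, d = 3, a = ⌊(12 + 12)/3⌋ = 8; p/q = (8·12 + 1)/(8·1 + 0) = 97/8; p² − 147·q² = 9409 − 9408 = 1.
  The first convergent with p² − 147·q² = 1 gives the fundamental solution (x₁, y₁) = (97, 8).
Step 2: Apply the recurrence (x_{n+1}, y_{n+1}) = (x₁x_n + 147y₁y_n, x₁y_n + y₁x_n) repeatedly.
  From (x_1, y_1) = (97, 8): x_2 = 97·97 + 147·8·8 = 18817; y_2 = 97·8 + 8·97 = 1552.
  From (x_2, y_2) = (18817, 1552): x_3 = 97·18817 + 147·8·1552 = 3650401; y_3 = 97·1552 + 8·18817 = 301080.
  From (x_3, y_3) = (3650401, 301080): x_4 = 97·3650401 + 147·8·301080 = 708158977; y_4 = 97·301080 + 8·3650401 = 58407968.
  From (x_4, y_4) = (708158977, 58407968): x_5 = 97·708158977 + 147·8·58407968 = 137379191137; y_5 = 97·58407968 + 8·708158977 = 11330844712.
Step 3: Verify x_5² - 147·y_5² = 18873042157456379352769 - 18873042157456379352768 = 1 (should be 1). ✓

(x_1, y_1) = (97, 8); (x_5, y_5) = (137379191137, 11330844712).


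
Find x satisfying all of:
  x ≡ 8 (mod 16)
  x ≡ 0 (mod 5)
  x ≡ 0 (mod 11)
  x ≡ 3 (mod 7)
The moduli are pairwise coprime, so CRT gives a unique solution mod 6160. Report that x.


Product of moduli M = 16 · 5 · 11 · 7 = 6160.
Merge one congruence at a time:
  Start: x ≡ 8 (mod 16).
  Combine with x ≡ 0 (mod 5); new modulus lcm = 80.
    Write x = 8 + 16·t and substitute into x ≡ 0 (mod 5): 16·t ≡ 0 − 8 = -8 (mod 5).
    Reduce coefficients mod 5: 1·t ≡ 2 (mod 5).
    So t ≡ 2 (mod 5).
    Then x = 8 + 16·2 = 40, valid modulo lcm(16, 5) = 80: x ≡ 40 (mod 80).
  Combine with x ≡ 0 (mod 11); new modulus lcm = 880.
    Write x = 40 + 80·t and substitute into x ≡ 0 (mod 11): 80·t ≡ 0 − 40 = -40 (mod 11).
    Reduce coefficients mod 11: 3·t ≡ 4 (mod 11).
    The inverse of 3 mod 11 is 4 (since 3·4 = 12 = 1·11 + 1), so t ≡ 4·4 = 16 ≡ 5 (mod 11).
    Then x = 40 + 80·5 = 440, valid modulo lcm(80, 11) = 880: x ≡ 440 (mod 880).
  Combine with x ≡ 3 (mod 7); new modulus lcm = 6160.
    Write x = 440 + 880·t and substitute into x ≡ 3 (mod 7): 880·t ≡ 3 − 440 = -437 (mod 7).
    Reduce coefficients mod 7: 5·t ≡ 4 (mod 7).
    The inverse of 5 mod 7 is 3 (since 5·3 = 15 = 2·7 + 1), so t ≡ 3·4 = 12 ≡ 5 (mod 7).
    Then x = 440 + 880·5 = 4840, valid modulo lcm(880, 7) = 6160: x ≡ 4840 (mod 6160).
Verify against each original: 4840 mod 16 = 8, 4840 mod 5 = 0, 4840 mod 11 = 0, 4840 mod 7 = 3.

x ≡ 4840 (mod 6160).


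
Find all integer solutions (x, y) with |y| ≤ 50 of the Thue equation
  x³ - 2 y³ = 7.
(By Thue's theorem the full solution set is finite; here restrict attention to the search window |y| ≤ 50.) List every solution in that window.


The equation is x³ - 2y³ = 7. For fixed y, x³ = 2·y³ + 7, so a solution requires the RHS to be a perfect cube.
Strategy: iterate y from -50 to 50, compute RHS = 2·y³ + 7, and check whether it is a (positive or negative) perfect cube.
Check small values of y:
  y = 0: RHS = 7 is not a perfect cube.
  y = 1: RHS = 9 is not a perfect cube.
  y = -1: RHS = 5 is not a perfect cube.
  y = 2: RHS = 23 is not a perfect cube.
  y = -2: RHS = -9 is not a perfect cube.
  y = 3: RHS = 61 is not a perfect cube.
  y = -3: RHS = -47 is not a perfect cube.
Continuing the search up to |y| = 50 finds no solutions either.
No (x, y) in the scanned range satisfies the equation.

No integer solutions with |y| ≤ 50.


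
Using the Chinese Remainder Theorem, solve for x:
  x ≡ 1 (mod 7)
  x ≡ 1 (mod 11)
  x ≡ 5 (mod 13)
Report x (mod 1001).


Moduli 7, 11, 13 are pairwise coprime; by CRT there is a unique solution modulo M = 7 · 11 · 13 = 1001.
Solve pairwise, accumulating the modulus:
  Start with x ≡ 1 (mod 7).
  Combine with x ≡ 1 (mod 11): since gcd(7, 11) = 1, we get a unique residue mod 77.
    Write x = 1 + 7·t and substitute into x ≡ 1 (mod 11): 7·t ≡ 1 − 1 = 0 (mod 11).
    The inverse of 7 mod 11 is 8 (since 7·8 = 56 = 5·11 + 1), so t ≡ 8·0 = 0 ≡ 0 (mod 11).
    Then x = 1 + 7·0 = 1, valid modulo lcm(7, 11) = 77: x ≡ 1 (mod 77).
  Combine with x ≡ 5 (mod 13): since gcd(77, 13) = 1, we get a unique residue mod 1001.
    Write x = 1 + 77·t and substitute into x ≡ 5 (mod 13): 77·t ≡ 5 − 1 = 4 (mod 13).
    Reduce coefficients mod 13: 12·t ≡ 4 (mod 13).
    The inverse of 12 mod 13 is 12 (since 12·12 = 144 = 11·13 + 1), so t ≡ 12·4 = 48 ≡ 9 (mod 13).
    Then x = 1 + 77·9 = 694, valid modulo lcm(77, 13) = 1001: x ≡ 694 (mod 1001).
Verify: 694 mod 7 = 1 ✓, 694 mod 11 = 1 ✓, 694 mod 13 = 5 ✓.

x ≡ 694 (mod 1001).


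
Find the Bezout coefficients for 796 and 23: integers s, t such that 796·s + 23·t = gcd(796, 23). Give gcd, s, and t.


Euclidean algorithm on (796, 23) — divide until remainder is 0:
  796 = 34 · 23 + 14
  23 = 1 · 14 + 9
  14 = 1 · 9 + 5
  9 = 1 · 5 + 4
  5 = 1 · 4 + 1
  4 = 4 · 1 + 0
gcd(796, 23) = 1.
Track Bezout coefficients alongside the remainders: start with r₀ = 796 = a·1 + b·0 (s = 1, t = 0) and r₁ = 23 = a·0 + b·1 (s = 0, t = 1); each new remainder r_{k+1} = r_{k-1} − q_k·r_k inherits s_{k+1} = s_{k-1} − q_k·s_k, t_{k+1} = t_{k-1} − q_k·t_k, so r_k = a·s_k + b·t_k at every step:
  q = 34: r = 14, s = 1 − 34·0 = 1, t = 0 − 34·1 = -34  (check: 796·1 + 23·(-34) = 14)
  q = 1: r = 9, s = 0 − 1·1 = -1, t = 1 − 1·(-34) = 35  (check: 796·(-1) + 23·35 = 9)
  q = 1: r = 5, s = 1 − 1·(-1) = 2, t = -34 − 1·35 = -69  (check: 796·2 + 23·(-69) = 5)
  q = 1: r = 4, s = -1 − 1·2 = -3, t = 35 − 1·(-69) = 104  (check: 796·(-3) + 23·104 = 4)
  q = 1: r = 1, s = 2 − 1·(-3) = 5, t = -69 − 1·104 = -173  (check: 796·5 + 23·(-173) = 1)
The row with r = 1 (the gcd) gives the Bezout coefficients s = 5, t = -173.
Result: 796 · (5) + 23 · (-173) = 1.

gcd(796, 23) = 1; s = 5, t = -173 (check: 796·5 + 23·(-173) = 1).


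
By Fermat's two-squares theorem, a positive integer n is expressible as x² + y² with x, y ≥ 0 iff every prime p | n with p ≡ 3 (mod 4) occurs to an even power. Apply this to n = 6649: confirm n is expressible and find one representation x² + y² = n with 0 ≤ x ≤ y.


Step 1: Factor n = 6649 = 61 · 109.
Step 2: Check the mod-4 condition on each prime factor: 61 ≡ 1 (mod 4), exponent 1; 109 ≡ 1 (mod 4), exponent 1.
All primes ≡ 3 (mod 4) appear to even exponent (or don't appear), so by the two-squares theorem n IS expressible as a sum of two squares.
Step 3: Build a representation. Here n = 61 · 109 is a product of primes ≡ 1 (mod 4). Each prime p ≡ 1 (mod 4) is itself a sum of two squares; find a² by testing p − a² for a perfect square:
  61: 61 − 1² = 60, 61 − 2² = 57, 61 − 3² = 52, 61 − 4² = 45, 61 − 5² = 36 = 6² ⇒ 61 = 5² + 6².
  109: 109 − 1² = 108, 109 − 2² = 105, 109 − 3² = 100 = 10² ⇒ 109 = 3² + 10².
  Combine using the Brahmagupta–Fibonacci identity (a² + b²)(c² + d²) = (ac − bd)² + (ad + bc)² = (ac + bd)² + (ad − bc)²:
  61 · 109 = 6649: from (5² + 6²)(3² + 10²), take (5·3 − 6·10, 5·10 + 6·3) = (15 − 60, 50 + 18) = (-45, 68); dropping signs (only squares matter) gives (45, 68); check 45² + 68² = 2025 + 4624 = 6649 ✓.
Step 4: Order so x ≤ y and verify: 45² + 68² = 2025 + 4624 = 6649 = n. ✓

n = 6649 = 45² + 68² (one valid representation with x ≤ y).


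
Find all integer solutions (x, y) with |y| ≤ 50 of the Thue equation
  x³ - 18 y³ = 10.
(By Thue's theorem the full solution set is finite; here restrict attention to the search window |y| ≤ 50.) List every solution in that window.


The equation is x³ - 18y³ = 10. For fixed y, x³ = 18·y³ + 10, so a solution requires the RHS to be a perfect cube.
Strategy: iterate y from -50 to 50, compute RHS = 18·y³ + 10, and check whether it is a (positive or negative) perfect cube.
Check small values of y:
  y = 0: RHS = 10 is not a perfect cube.
  y = 1: RHS = 28 is not a perfect cube.
  y = -1: RHS = -8 = (-2)³ ⇒ x = -2 works.
  y = 2: RHS = 154 is not a perfect cube.
  y = -2: RHS = -134 is not a perfect cube.
  y = 3: RHS = 496 is not a perfect cube.
  y = -3: RHS = -476 is not a perfect cube.
Continuing the search up to |y| = 50 finds no further solutions beyond those listed.
Collected solutions: (-2, -1).

Solutions (with |y| ≤ 50): (-2, -1).


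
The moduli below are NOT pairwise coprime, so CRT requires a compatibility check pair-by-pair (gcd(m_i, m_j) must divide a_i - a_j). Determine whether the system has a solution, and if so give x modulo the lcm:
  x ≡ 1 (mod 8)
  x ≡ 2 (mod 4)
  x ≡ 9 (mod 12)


Moduli 8, 4, 12 are not pairwise coprime, so CRT works modulo lcm(m_i) when all pairwise compatibility conditions hold.
Pairwise compatibility: gcd(m_i, m_j) must divide a_i - a_j for every pair.
Merge one congruence at a time:
  Start: x ≡ 1 (mod 8).
  Combine with x ≡ 2 (mod 4): gcd(8, 4) = 4, and 2 - 1 = 1 is NOT divisible by 4.
    ⇒ system is inconsistent (no integer solution).

No solution (the system is inconsistent).


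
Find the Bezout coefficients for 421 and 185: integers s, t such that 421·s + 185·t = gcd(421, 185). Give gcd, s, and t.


Euclidean algorithm on (421, 185) — divide until remainder is 0:
  421 = 2 · 185 + 51
  185 = 3 · 51 + 32
  51 = 1 · 32 + 19
  32 = 1 · 19 + 13
  19 = 1 · 13 + 6
  13 = 2 · 6 + 1
  6 = 6 · 1 + 0
gcd(421, 185) = 1.
Track Bezout coefficients alongside the remainders: start with r₀ = 421 = a·1 + b·0 (s = 1, t = 0) and r₁ = 185 = a·0 + b·1 (s = 0, t = 1); each new remainder r_{k+1} = r_{k-1} − q_k·r_k inherits s_{k+1} = s_{k-1} − q_k·s_k, t_{k+1} = t_{k-1} − q_k·t_k, so r_k = a·s_k + b·t_k at every step:
  q = 2: r = 51, s = 1 − 2·0 = 1, t = 0 − 2·1 = -2  (check: 421·1 + 185·(-2) = 51)
  q = 3: r = 32, s = 0 − 3·1 = -3, t = 1 − 3·(-2) = 7  (check: 421·(-3) + 185·7 = 32)
  q = 1: r = 19, s = 1 − 1·(-3) = 4, t = -2 − 1·7 = -9  (check: 421·4 + 185·(-9) = 19)
  q = 1: r = 13, s = -3 − 1·4 = -7, t = 7 − 1·(-9) = 16  (check: 421·(-7) + 185·16 = 13)
  q = 1: r = 6, s = 4 − 1·(-7) = 11, t = -9 − 1·16 = -25  (check: 421·11 + 185·(-25) = 6)
  q = 2: r = 1, s = -7 − 2·11 = -29, t = 16 − 2·(-25) = 66  (check: 421·(-29) + 185·66 = 1)
The row with r = 1 (the gcd) gives the Bezout coefficients s = -29, t = 66.
Result: 421 · (-29) + 185 · (66) = 1.

gcd(421, 185) = 1; s = -29, t = 66 (check: 421·(-29) + 185·66 = 1).


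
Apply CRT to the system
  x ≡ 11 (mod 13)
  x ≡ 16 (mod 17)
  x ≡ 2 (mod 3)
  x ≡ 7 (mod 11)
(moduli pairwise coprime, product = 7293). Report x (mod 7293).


Product of moduli M = 13 · 17 · 3 · 11 = 7293.
Merge one congruence at a time:
  Start: x ≡ 11 (mod 13).
  Combine with x ≡ 16 (mod 17); new modulus lcm = 221.
    Write x = 11 + 13·t and substitute into x ≡ 16 (mod 17): 13·t ≡ 16 − 11 = 5 (mod 17).
    The inverse of 13 mod 17 is 4 (since 13·4 = 52 = 3·17 + 1), so t ≡ 4·5 = 20 ≡ 3 (mod 17).
    Then x = 11 + 13·3 = 50, valid modulo lcm(13, 17) = 221: x ≡ 50 (mod 221).
  Combine with x ≡ 2 (mod 3); new modulus lcm = 663.
    Write x = 50 + 221·t and substitute into x ≡ 2 (mod 3): 221·t ≡ 2 − 50 = -48 (mod 3).
    Reduce coefficients mod 3: 2·t ≡ 0 (mod 3).
    The inverse of 2 mod 3 is 2 (since 2·2 = 4 = 1·3 + 1), so t ≡ 2·0 = 0 ≡ 0 (mod 3).
    Then x = 50 + 221·0 = 50, valid modulo lcm(221, 3) = 663: x ≡ 50 (mod 663).
  Combine with x ≡ 7 (mod 11); new modulus lcm = 7293.
    Write x = 50 + 663·t and substitute into x ≡ 7 (mod 11): 663·t ≡ 7 − 50 = -43 (mod 11).
    Reduce coefficients mod 11: 3·t ≡ 1 (mod 11).
    The inverse of 3 mod 11 is 4 (since 3·4 = 12 = 1·11 + 1), so t ≡ 4·1 = 4 ≡ 4 (mod 11).
    Then x = 50 + 663·4 = 2702, valid modulo lcm(663, 11) = 7293: x ≡ 2702 (mod 7293).
Verify against each original: 2702 mod 13 = 11, 2702 mod 17 = 16, 2702 mod 3 = 2, 2702 mod 11 = 7.

x ≡ 2702 (mod 7293).


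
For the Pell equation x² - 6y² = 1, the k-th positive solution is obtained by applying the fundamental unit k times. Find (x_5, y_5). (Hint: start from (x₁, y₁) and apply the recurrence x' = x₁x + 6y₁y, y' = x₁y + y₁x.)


Step 1: Find the fundamental solution (x₁, y₁) of x² - 6y² = 1.
  Expand √6 as a continued fraction. a₀ = ⌊√6⌋ = 2; iterate m_{k+1} = d_k·a_k − m_k, d_{k+1} = (6 − m_{k+1}²)/d_k, a_{k+1} = ⌊(a₀ + m_{k+1})/d_{k+1}⌋ (starting m₀ = 0, d₀ = 1), with convergents p_k = a_k·p_{k-1} + p_{k-2}, q_k = a_k·q_{k-1} + q_{k-2} (p₋₁ = 1, q₋₁ = 0):
  k = 0: a₀ = 2; p₀/q₀ = 2/1; p₀² − 6·q₀² = 4 − 6 = -2.
  k = 1: m = 2, d = 2, a = ⌊(2 + 2)/2⌋ = 2; p/q = (2·2 + 1)/(2·1 + 0) = 5/2; p² − 6·q² = 25 − 24 = 1.
  The first convergent with p² − 6·q² = 1 gives the fundamental solution (x₁, y₁) = (5, 2).
Step 2: Apply the recurrence (x_{n+1}, y_{n+1}) = (x₁x_n + 6y₁y_n, x₁y_n + y₁x_n) repeatedly.
  From (x_1, y_1) = (5, 2): x_2 = 5·5 + 6·2·2 = 49; y_2 = 5·2 + 2·5 = 20.
  From (x_2, y_2) = (49, 20): x_3 = 5·49 + 6·2·20 = 485; y_3 = 5·20 + 2·49 = 198.
  From (x_3, y_3) = (485, 198): x_4 = 5·485 + 6·2·198 = 4801; y_4 = 5·198 + 2·485 = 1960.
  From (x_4, y_4) = (4801, 1960): x_5 = 5·4801 + 6·2·1960 = 47525; y_5 = 5·1960 + 2·4801 = 19402.
Step 3: Verify x_5² - 6·y_5² = 2258625625 - 2258625624 = 1 (should be 1). ✓

(x_1, y_1) = (5, 2); (x_5, y_5) = (47525, 19402).


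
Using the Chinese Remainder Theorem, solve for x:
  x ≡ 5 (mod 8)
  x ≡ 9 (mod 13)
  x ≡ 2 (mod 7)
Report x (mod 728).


Moduli 8, 13, 7 are pairwise coprime; by CRT there is a unique solution modulo M = 8 · 13 · 7 = 728.
Solve pairwise, accumulating the modulus:
  Start with x ≡ 5 (mod 8).
  Combine with x ≡ 9 (mod 13): since gcd(8, 13) = 1, we get a unique residue mod 104.
    Write x = 5 + 8·t and substitute into x ≡ 9 (mod 13): 8·t ≡ 9 − 5 = 4 (mod 13).
    The inverse of 8 mod 13 is 5 (since 8·5 = 40 = 3·13 + 1), so t ≡ 5·4 = 20 ≡ 7 (mod 13).
    Then x = 5 + 8·7 = 61, valid modulo lcm(8, 13) = 104: x ≡ 61 (mod 104).
  Combine with x ≡ 2 (mod 7): since gcd(104, 7) = 1, we get a unique residue mod 728.
    Write x = 61 + 104·t and substitute into x ≡ 2 (mod 7): 104·t ≡ 2 − 61 = -59 (mod 7).
    Reduce coefficients mod 7: 6·t ≡ 4 (mod 7).
    The inverse of 6 mod 7 is 6 (since 6·6 = 36 = 5·7 + 1), so t ≡ 6·4 = 24 ≡ 3 (mod 7).
    Then x = 61 + 104·3 = 373, valid modulo lcm(104, 7) = 728: x ≡ 373 (mod 728).
Verify: 373 mod 8 = 5 ✓, 373 mod 13 = 9 ✓, 373 mod 7 = 2 ✓.

x ≡ 373 (mod 728).


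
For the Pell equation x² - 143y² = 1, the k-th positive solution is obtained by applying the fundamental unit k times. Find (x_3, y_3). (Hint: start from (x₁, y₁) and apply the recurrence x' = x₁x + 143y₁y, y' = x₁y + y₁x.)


Step 1: Find the fundamental solution (x₁, y₁) of x² - 143y² = 1.
  Expand √143 as a continued fraction. a₀ = ⌊√143⌋ = 11; iterate m_{k+1} = d_k·a_k − m_k, d_{k+1} = (143 − m_{k+1}²)/d_k, a_{k+1} = ⌊(a₀ + m_{k+1})/d_{k+1}⌋ (starting m₀ = 0, d₀ = 1), with convergents p_k = a_k·p_{k-1} + p_{k-2}, q_k = a_k·q_{k-1} + q_{k-2} (p₋₁ = 1, q₋₁ = 0):
  k = 0: a₀ = 11; p₀/q₀ = 11/1; p₀² − 143·q₀² = 121 − 143 = -22.
  k = 1: m = 11, d = 22, a = ⌊(11 + 11)/22⌋ = 1; p/q = (1·11 + 1)/(1·1 + 0) = 12/1; p² − 143·q² = 144 − 143 = 1.
  The first convergent with p² − 143·q² = 1 gives the fundamental solution (x₁, y₁) = (12, 1).
Step 2: Apply the recurrence (x_{n+1}, y_{n+1}) = (x₁x_n + 143y₁y_n, x₁y_n + y₁x_n) repeatedly.
  From (x_1, y_1) = (12, 1): x_2 = 12·12 + 143·1·1 = 287; y_2 = 12·1 + 1·12 = 24.
  From (x_2, y_2) = (287, 24): x_3 = 12·287 + 143·1·24 = 6876; y_3 = 12·24 + 1·287 = 575.
Step 3: Verify x_3² - 143·y_3² = 47279376 - 47279375 = 1 (should be 1). ✓

(x_1, y_1) = (12, 1); (x_3, y_3) = (6876, 575).


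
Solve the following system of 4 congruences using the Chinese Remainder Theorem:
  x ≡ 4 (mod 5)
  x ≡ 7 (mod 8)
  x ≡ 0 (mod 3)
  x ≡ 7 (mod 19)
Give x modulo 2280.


Product of moduli M = 5 · 8 · 3 · 19 = 2280.
Merge one congruence at a time:
  Start: x ≡ 4 (mod 5).
  Combine with x ≡ 7 (mod 8); new modulus lcm = 40.
    Write x = 4 + 5·t and substitute into x ≡ 7 (mod 8): 5·t ≡ 7 − 4 = 3 (mod 8).
    The inverse of 5 mod 8 is 5 (since 5·5 = 25 = 3·8 + 1), so t ≡ 5·3 = 15 ≡ 7 (mod 8).
    Then x = 4 + 5·7 = 39, valid modulo lcm(5, 8) = 40: x ≡ 39 (mod 40).
  Combine with x ≡ 0 (mod 3); new modulus lcm = 120.
    Write x = 39 + 40·t and substitute into x ≡ 0 (mod 3): 40·t ≡ 0 − 39 = -39 (mod 3).
    Reduce coefficients mod 3: 1·t ≡ 0 (mod 3).
    So t ≡ 0 (mod 3).
    Then x = 39 + 40·0 = 39, valid modulo lcm(40, 3) = 120: x ≡ 39 (mod 120).
  Combine with x ≡ 7 (mod 19); new modulus lcm = 2280.
    Write x = 39 + 120·t and substitute into x ≡ 7 (mod 19): 120·t ≡ 7 − 39 = -32 (mod 19).
    Reduce coefficients mod 19: 6·t ≡ 6 (mod 19).
    The inverse of 6 mod 19 is 16 (since 6·16 = 96 = 5·19 + 1), so t ≡ 16·6 = 96 ≡ 1 (mod 19).
    Then x = 39 + 120·1 = 159, valid modulo lcm(120, 19) = 2280: x ≡ 159 (mod 2280).
Verify against each original: 159 mod 5 = 4, 159 mod 8 = 7, 159 mod 3 = 0, 159 mod 19 = 7.

x ≡ 159 (mod 2280).


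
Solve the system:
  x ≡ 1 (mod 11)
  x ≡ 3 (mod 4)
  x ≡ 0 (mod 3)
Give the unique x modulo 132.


Moduli 11, 4, 3 are pairwise coprime; by CRT there is a unique solution modulo M = 11 · 4 · 3 = 132.
Solve pairwise, accumulating the modulus:
  Start with x ≡ 1 (mod 11).
  Combine with x ≡ 3 (mod 4): since gcd(11, 4) = 1, we get a unique residue mod 44.
    Write x = 1 + 11·t and substitute into x ≡ 3 (mod 4): 11·t ≡ 3 − 1 = 2 (mod 4).
    Reduce coefficients mod 4: 3·t ≡ 2 (mod 4).
    The inverse of 3 mod 4 is 3 (since 3·3 = 9 = 2·4 + 1), so t ≡ 3·2 = 6 ≡ 2 (mod 4).
    Then x = 1 + 11·2 = 23, valid modulo lcm(11, 4) = 44: x ≡ 23 (mod 44).
  Combine with x ≡ 0 (mod 3): since gcd(44, 3) = 1, we get a unique residue mod 132.
    Write x = 23 + 44·t and substitute into x ≡ 0 (mod 3): 44·t ≡ 0 − 23 = -23 (mod 3).
    Reduce coefficients mod 3: 2·t ≡ 1 (mod 3).
    The inverse of 2 mod 3 is 2 (since 2·2 = 4 = 1·3 + 1), so t ≡ 2·1 = 2 ≡ 2 (mod 3).
    Then x = 23 + 44·2 = 111, valid modulo lcm(44, 3) = 132: x ≡ 111 (mod 132).
Verify: 111 mod 11 = 1 ✓, 111 mod 4 = 3 ✓, 111 mod 3 = 0 ✓.

x ≡ 111 (mod 132).


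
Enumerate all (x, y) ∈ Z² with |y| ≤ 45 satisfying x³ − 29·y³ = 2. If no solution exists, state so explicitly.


The equation is x³ - 29y³ = 2. For fixed y, x³ = 29·y³ + 2, so a solution requires the RHS to be a perfect cube.
Strategy: iterate y from -45 to 45, compute RHS = 29·y³ + 2, and check whether it is a (positive or negative) perfect cube.
Check small values of y:
  y = 0: RHS = 2 is not a perfect cube.
  y = 1: RHS = 31 is not a perfect cube.
  y = -1: RHS = -27 = (-3)³ ⇒ x = -3 works.
  y = 2: RHS = 234 is not a perfect cube.
  y = -2: RHS = -230 is not a perfect cube.
  y = 3: RHS = 785 is not a perfect cube.
  y = -3: RHS = -781 is not a perfect cube.
Continuing the search up to |y| = 45 finds no further solutions beyond those listed.
Collected solutions: (-3, -1).

Solutions (with |y| ≤ 45): (-3, -1).


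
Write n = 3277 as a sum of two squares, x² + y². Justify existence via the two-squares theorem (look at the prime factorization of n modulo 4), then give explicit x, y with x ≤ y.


Step 1: Factor n = 3277 = 29 · 113.
Step 2: Check the mod-4 condition on each prime factor: 29 ≡ 1 (mod 4), exponent 1; 113 ≡ 1 (mod 4), exponent 1.
All primes ≡ 3 (mod 4) appear to even exponent (or don't appear), so by the two-squares theorem n IS expressible as a sum of two squares.
Step 3: Build a representation. Here n = 29 · 113 is a product of primes ≡ 1 (mod 4). Each prime p ≡ 1 (mod 4) is itself a sum of two squares; find a² by testing p − a² for a perfect square:
  29: 29 − 1² = 28, 29 − 2² = 25 = 5² ⇒ 29 = 2² + 5².
  113: 113 − 1² = 112, 113 − 2² = 109, 113 − 3² = 104, 113 − 4² = 97, 113 − 5² = 88, 113 − 6² = 77, 113 − 7² = 64 = 8² ⇒ 113 = 7² + 8².
  Combine using the Brahmagupta–Fibonacci identity (a² + b²)(c² + d²) = (ac − bd)² + (ad + bc)² = (ac + bd)² + (ad − bc)²:
  29 · 113 = 3277: from (2² + 5²)(7² + 8²), take (2·7 − 5·8, 2·8 + 5·7) = (14 − 40, 16 + 35) = (-26, 51); dropping signs (only squares matter) gives (26, 51); check 26² + 51² = 676 + 2601 = 3277 ✓.
Step 4: Order so x ≤ y and verify: 26² + 51² = 676 + 2601 = 3277 = n. ✓

n = 3277 = 26² + 51² (one valid representation with x ≤ y).


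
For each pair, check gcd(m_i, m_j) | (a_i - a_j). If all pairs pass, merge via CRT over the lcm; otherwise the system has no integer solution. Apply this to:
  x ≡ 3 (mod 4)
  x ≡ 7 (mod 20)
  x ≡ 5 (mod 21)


Moduli 4, 20, 21 are not pairwise coprime, so CRT works modulo lcm(m_i) when all pairwise compatibility conditions hold.
Pairwise compatibility: gcd(m_i, m_j) must divide a_i - a_j for every pair.
Merge one congruence at a time:
  Start: x ≡ 3 (mod 4).
  Combine with x ≡ 7 (mod 20): gcd(4, 20) = 4; 7 - 3 = 4, which IS divisible by 4, so compatible.
    Write x = 3 + 4·t and substitute into x ≡ 7 (mod 20): 4·t ≡ 7 − 3 = 4 (mod 20).
    Divide the congruence (and modulus) by g = 4: 1·t ≡ 1 (mod 5).
    So t ≡ 1 (mod 5).
    Then x = 3 + 4·1 = 7, valid modulo lcm(4, 20) = 20: x ≡ 7 (mod 20).
  Combine with x ≡ 5 (mod 21): gcd(20, 21) = 1; 5 - 7 = -2, which IS divisible by 1, so compatible.
    Write x = 7 + 20·t and substitute into x ≡ 5 (mod 21): 20·t ≡ 5 − 7 = -2 (mod 21).
    Reduce coefficients mod 21: 20·t ≡ 19 (mod 21).
    The inverse of 20 mod 21 is 20 (since 20·20 = 400 = 19·21 + 1), so t ≡ 20·19 = 380 ≡ 2 (mod 21).
    Then x = 7 + 20·2 = 47, valid modulo lcm(20, 21) = 420: x ≡ 47 (mod 420).
Verify: 47 mod 4 = 3, 47 mod 20 = 7, 47 mod 21 = 5.

x ≡ 47 (mod 420).


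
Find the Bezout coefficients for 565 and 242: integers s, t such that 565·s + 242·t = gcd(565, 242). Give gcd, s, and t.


Euclidean algorithm on (565, 242) — divide until remainder is 0:
  565 = 2 · 242 + 81
  242 = 2 · 81 + 80
  81 = 1 · 80 + 1
  80 = 80 · 1 + 0
gcd(565, 242) = 1.
Track Bezout coefficients alongside the remainders: start with r₀ = 565 = a·1 + b·0 (s = 1, t = 0) and r₁ = 242 = a·0 + b·1 (s = 0, t = 1); each new remainder r_{k+1} = r_{k-1} − q_k·r_k inherits s_{k+1} = s_{k-1} − q_k·s_k, t_{k+1} = t_{k-1} − q_k·t_k, so r_k = a·s_k + b·t_k at every step:
  q = 2: r = 81, s = 1 − 2·0 = 1, t = 0 − 2·1 = -2  (check: 565·1 + 242·(-2) = 81)
  q = 2: r = 80, s = 0 − 2·1 = -2, t = 1 − 2·(-2) = 5  (check: 565·(-2) + 242·5 = 80)
  q = 1: r = 1, s = 1 − 1·(-2) = 3, t = -2 − 1·5 = -7  (check: 565·3 + 242·(-7) = 1)
The row with r = 1 (the gcd) gives the Bezout coefficients s = 3, t = -7.
Result: 565 · (3) + 242 · (-7) = 1.

gcd(565, 242) = 1; s = 3, t = -7 (check: 565·3 + 242·(-7) = 1).


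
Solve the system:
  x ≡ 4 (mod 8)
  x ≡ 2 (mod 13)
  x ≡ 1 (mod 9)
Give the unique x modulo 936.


Moduli 8, 13, 9 are pairwise coprime; by CRT there is a unique solution modulo M = 8 · 13 · 9 = 936.
Solve pairwise, accumulating the modulus:
  Start with x ≡ 4 (mod 8).
  Combine with x ≡ 2 (mod 13): since gcd(8, 13) = 1, we get a unique residue mod 104.
    Write x = 4 + 8·t and substitute into x ≡ 2 (mod 13): 8·t ≡ 2 − 4 = -2 (mod 13).
    Reduce coefficients mod 13: 8·t ≡ 11 (mod 13).
    The inverse of 8 mod 13 is 5 (since 8·5 = 40 = 3·13 + 1), so t ≡ 5·11 = 55 ≡ 3 (mod 13).
    Then x = 4 + 8·3 = 28, valid modulo lcm(8, 13) = 104: x ≡ 28 (mod 104).
  Combine with x ≡ 1 (mod 9): since gcd(104, 9) = 1, we get a unique residue mod 936.
    Write x = 28 + 104·t and substitute into x ≡ 1 (mod 9): 104·t ≡ 1 − 28 = -27 (mod 9).
    Reduce coefficients mod 9: 5·t ≡ 0 (mod 9).
    The inverse of 5 mod 9 is 2 (since 5·2 = 10 = 1·9 + 1), so t ≡ 2·0 = 0 ≡ 0 (mod 9).
    Then x = 28 + 104·0 = 28, valid modulo lcm(104, 9) = 936: x ≡ 28 (mod 936).
Verify: 28 mod 8 = 4 ✓, 28 mod 13 = 2 ✓, 28 mod 9 = 1 ✓.

x ≡ 28 (mod 936).
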